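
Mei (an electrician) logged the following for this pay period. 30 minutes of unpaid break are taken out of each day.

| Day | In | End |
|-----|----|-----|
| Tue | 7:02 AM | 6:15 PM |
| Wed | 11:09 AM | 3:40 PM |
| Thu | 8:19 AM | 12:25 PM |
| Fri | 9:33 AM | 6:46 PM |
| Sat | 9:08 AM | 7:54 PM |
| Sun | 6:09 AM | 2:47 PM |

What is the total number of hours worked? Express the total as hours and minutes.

Tue: 7:02 AM–6:15 PM = 11 h 13 min; less 30 min break → 10 h 43 min
Wed: 11:09 AM–3:40 PM = 4 h 31 min; less 30 min break → 4 h 1 min
Thu: 8:19 AM–12:25 PM = 4 h 6 min; less 30 min break → 3 h 36 min
Fri: 9:33 AM–6:46 PM = 9 h 13 min; less 30 min break → 8 h 43 min
Sat: 9:08 AM–7:54 PM = 10 h 46 min; less 30 min break → 10 h 16 min
Sun: 6:09 AM–2:47 PM = 8 h 38 min; less 30 min break → 8 h 8 min
Total: 10 h 43 min + 4 h 1 min + 3 h 36 min + 8 h 43 min + 10 h 16 min + 8 h 8 min = 45 h 27 min.

45 h 27 min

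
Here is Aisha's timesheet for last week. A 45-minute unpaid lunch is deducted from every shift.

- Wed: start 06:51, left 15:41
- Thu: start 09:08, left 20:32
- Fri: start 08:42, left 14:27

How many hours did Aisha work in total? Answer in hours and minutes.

23 h 44 min

Wed: 06:51–15:41 = 8 h 50 min; less 45 min break → 8 h 5 min
Thu: 09:08–20:32 = 11 h 24 min; less 45 min break → 10 h 39 min
Fri: 08:42–14:27 = 5 h 45 min; less 45 min break → 5 h 0 min
Total: 8 h 5 min + 10 h 39 min + 5 h 0 min = 23 h 44 min.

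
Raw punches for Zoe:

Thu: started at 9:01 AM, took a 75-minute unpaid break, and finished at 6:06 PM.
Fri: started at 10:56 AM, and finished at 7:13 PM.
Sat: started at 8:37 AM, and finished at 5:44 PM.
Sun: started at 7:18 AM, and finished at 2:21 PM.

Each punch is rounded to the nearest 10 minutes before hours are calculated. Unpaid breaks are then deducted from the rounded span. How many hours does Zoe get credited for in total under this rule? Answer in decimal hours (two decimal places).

Thu: in 9:01 AM→9:00 AM, out 6:06 PM→6:10 PM; 9 h 10 min − 75 min = 7 h 55 min
Fri: in 10:56 AM→11:00 AM, out 7:13 PM→7:10 PM; 8 h 10 min
Sat: in 8:37 AM→8:40 AM, out 5:44 PM→5:40 PM; 9 h 0 min
Sun: in 7:18 AM→7:20 AM, out 2:21 PM→2:20 PM; 7 h 0 min
Total credited: 32 h 5 min.

32.08 hours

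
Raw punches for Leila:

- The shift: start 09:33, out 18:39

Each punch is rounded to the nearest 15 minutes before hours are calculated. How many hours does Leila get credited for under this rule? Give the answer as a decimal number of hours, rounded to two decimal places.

The shift: in 09:33→09:30, out 18:39→18:45; 9 h 15 min

9.25 hours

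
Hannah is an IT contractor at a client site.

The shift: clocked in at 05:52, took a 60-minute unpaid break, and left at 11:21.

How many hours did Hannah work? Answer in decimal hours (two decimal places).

The shift: 05:52–11:21 = 5 h 29 min; less 60 min break → 4 h 29 min

4.48 hours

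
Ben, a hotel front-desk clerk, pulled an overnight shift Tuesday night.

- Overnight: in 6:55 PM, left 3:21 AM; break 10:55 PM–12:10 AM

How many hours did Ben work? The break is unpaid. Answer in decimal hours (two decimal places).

7.18 hours

Overnight: 6:55 PM → midnight = 5 h 5 min; midnight → 3:21 AM = 3 h 21 min; span 8 h 26 min; less 75 min break → 7 h 11 min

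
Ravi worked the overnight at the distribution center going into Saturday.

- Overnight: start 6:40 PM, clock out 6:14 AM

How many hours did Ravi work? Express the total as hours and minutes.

Overnight: 6:40 PM → midnight = 5 h 20 min; midnight → 6:14 AM = 6 h 14 min; span 11 h 34 min

11 h 34 min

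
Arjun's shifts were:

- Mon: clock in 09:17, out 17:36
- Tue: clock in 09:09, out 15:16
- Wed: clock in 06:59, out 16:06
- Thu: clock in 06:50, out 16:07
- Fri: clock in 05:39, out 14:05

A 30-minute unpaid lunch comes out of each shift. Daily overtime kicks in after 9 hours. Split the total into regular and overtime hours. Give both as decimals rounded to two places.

Mon: 09:17–17:36 = 8 h 19 min; less 30 min break → 7 h 49 min
Tue: 09:09–15:16 = 6 h 7 min; less 30 min break → 5 h 37 min
Wed: 06:59–16:06 = 9 h 7 min; less 30 min break → 8 h 37 min
Thu: 06:50–16:07 = 9 h 17 min; less 30 min break → 8 h 47 min
Fri: 05:39–14:05 = 8 h 26 min; less 30 min break → 7 h 56 min
Mon reg 7 h 49 min / OT 0 h 0 min; Tue reg 5 h 37 min / OT 0 h 0 min; Wed reg 8 h 37 min / OT 0 h 0 min; Thu reg 8 h 47 min / OT 0 h 0 min; Fri reg 7 h 56 min / OT 0 h 0 min.
Totals: regular 38 h 46 min, overtime 0 h 0 min.

Regular 38.77 hours, overtime 0.00 hours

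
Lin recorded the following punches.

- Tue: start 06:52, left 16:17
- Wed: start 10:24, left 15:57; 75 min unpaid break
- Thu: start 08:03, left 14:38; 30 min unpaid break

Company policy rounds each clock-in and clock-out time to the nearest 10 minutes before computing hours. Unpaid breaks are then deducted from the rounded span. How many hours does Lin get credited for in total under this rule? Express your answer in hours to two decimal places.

20.08 hours

Tue: in 06:52→06:50, out 16:17→16:20; 9 h 30 min
Wed: in 10:24→10:20, out 15:57→16:00; 5 h 40 min − 75 min = 4 h 25 min
Thu: in 08:03→08:00, out 14:38→14:40; 6 h 40 min − 30 min = 6 h 10 min
Total credited: 20 h 5 min.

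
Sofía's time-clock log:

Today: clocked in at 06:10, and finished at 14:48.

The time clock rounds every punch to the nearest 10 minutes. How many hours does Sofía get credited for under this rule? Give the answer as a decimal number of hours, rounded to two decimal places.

8.67 hours

Today: in 06:10→06:10, out 14:48→14:50; 8 h 40 min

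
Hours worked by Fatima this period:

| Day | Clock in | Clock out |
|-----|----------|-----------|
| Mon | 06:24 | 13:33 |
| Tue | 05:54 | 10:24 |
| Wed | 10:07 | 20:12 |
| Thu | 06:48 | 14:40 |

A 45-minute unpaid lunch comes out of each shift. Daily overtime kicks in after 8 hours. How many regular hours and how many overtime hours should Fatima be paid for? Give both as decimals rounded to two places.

Mon: 06:24–13:33 = 7 h 9 min; less 45 min break → 6 h 24 min
Tue: 05:54–10:24 = 4 h 30 min; less 45 min break → 3 h 45 min
Wed: 10:07–20:12 = 10 h 5 min; less 45 min break → 9 h 20 min
Thu: 06:48–14:40 = 7 h 52 min; less 45 min break → 7 h 7 min
Mon reg 6 h 24 min / OT 0 h 0 min; Tue reg 3 h 45 min / OT 0 h 0 min; Wed reg 8 h 0 min / OT 1 h 20 min; Thu reg 7 h 7 min / OT 0 h 0 min.
Totals: regular 25 h 16 min, overtime 1 h 20 min.

Regular 25.27 hours, overtime 1.33 hours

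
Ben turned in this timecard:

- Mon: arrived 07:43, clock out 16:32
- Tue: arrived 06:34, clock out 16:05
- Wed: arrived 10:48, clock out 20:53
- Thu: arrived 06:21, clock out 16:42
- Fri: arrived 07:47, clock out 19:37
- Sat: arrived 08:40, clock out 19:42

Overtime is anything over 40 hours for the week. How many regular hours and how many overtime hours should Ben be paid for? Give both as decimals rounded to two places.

Mon: 07:43–16:32 = 8 h 49 min
Tue: 06:34–16:05 = 9 h 31 min
Wed: 10:48–20:53 = 10 h 5 min
Thu: 06:21–16:42 = 10 h 21 min
Fri: 07:47–19:37 = 11 h 50 min
Sat: 08:40–19:42 = 11 h 2 min
Total worked: 61 h 38 min = 61.63 h.
Threshold 40 h → overtime 21 h 38 min, regular 40 h 0 min.

Regular 40.00 hours, overtime 21.63 hours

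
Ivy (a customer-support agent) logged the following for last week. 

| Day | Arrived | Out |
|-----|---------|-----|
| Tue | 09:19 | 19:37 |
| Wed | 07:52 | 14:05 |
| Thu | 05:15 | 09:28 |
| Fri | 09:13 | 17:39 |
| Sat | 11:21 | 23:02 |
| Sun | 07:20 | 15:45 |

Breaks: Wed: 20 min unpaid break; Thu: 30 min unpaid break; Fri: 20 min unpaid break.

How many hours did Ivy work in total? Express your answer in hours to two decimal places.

48.10 hours

Tue: 09:19–19:37 = 10 h 18 min
Wed: 07:52–14:05 = 6 h 13 min; less 20 min break → 5 h 53 min
Thu: 05:15–09:28 = 4 h 13 min; less 30 min break → 3 h 43 min
Fri: 09:13–17:39 = 8 h 26 min; less 20 min break → 8 h 6 min
Sat: 11:21–23:02 = 11 h 41 min
Sun: 07:20–15:45 = 8 h 25 min
Total: 10 h 18 min + 5 h 53 min + 3 h 43 min + 8 h 6 min + 11 h 41 min + 8 h 25 min = 48 h 6 min.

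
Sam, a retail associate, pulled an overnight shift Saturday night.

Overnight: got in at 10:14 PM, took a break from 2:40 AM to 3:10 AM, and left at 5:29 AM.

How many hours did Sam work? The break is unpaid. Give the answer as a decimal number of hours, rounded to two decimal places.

6.75 hours

Overnight: 10:14 PM → midnight = 1 h 46 min; midnight → 5:29 AM = 5 h 29 min; span 7 h 15 min; less 30 min break → 6 h 45 min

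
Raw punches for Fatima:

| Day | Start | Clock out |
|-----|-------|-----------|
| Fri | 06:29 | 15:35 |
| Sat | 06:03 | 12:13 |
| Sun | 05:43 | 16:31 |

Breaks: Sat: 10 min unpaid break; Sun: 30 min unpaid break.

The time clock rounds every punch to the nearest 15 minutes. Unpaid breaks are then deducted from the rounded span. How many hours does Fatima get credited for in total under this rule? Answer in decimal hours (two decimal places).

Fri: in 06:29→06:30, out 15:35→15:30; 9 h 0 min
Sat: in 06:03→06:00, out 12:13→12:15; 6 h 15 min − 10 min = 6 h 5 min
Sun: in 05:43→05:45, out 16:31→16:30; 10 h 45 min − 30 min = 10 h 15 min
Total credited: 25 h 20 min.

25.33 hours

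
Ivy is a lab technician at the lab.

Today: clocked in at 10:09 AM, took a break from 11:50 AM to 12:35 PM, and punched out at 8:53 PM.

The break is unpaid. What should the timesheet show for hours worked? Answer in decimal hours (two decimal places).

Today: 10:09 AM–8:53 PM = 10 h 44 min; less 45 min break → 9 h 59 min

9.98 hours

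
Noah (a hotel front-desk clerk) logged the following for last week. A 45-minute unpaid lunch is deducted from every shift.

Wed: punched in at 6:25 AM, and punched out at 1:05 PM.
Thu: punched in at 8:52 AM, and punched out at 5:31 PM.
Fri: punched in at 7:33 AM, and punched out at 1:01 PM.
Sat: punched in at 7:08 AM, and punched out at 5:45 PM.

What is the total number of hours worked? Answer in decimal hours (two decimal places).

28.40 hours

Wed: 6:25 AM–1:05 PM = 6 h 40 min; less 45 min break → 5 h 55 min
Thu: 8:52 AM–5:31 PM = 8 h 39 min; less 45 min break → 7 h 54 min
Fri: 7:33 AM–1:01 PM = 5 h 28 min; less 45 min break → 4 h 43 min
Sat: 7:08 AM–5:45 PM = 10 h 37 min; less 45 min break → 9 h 52 min
Total: 5 h 55 min + 7 h 54 min + 4 h 43 min + 9 h 52 min = 28 h 24 min.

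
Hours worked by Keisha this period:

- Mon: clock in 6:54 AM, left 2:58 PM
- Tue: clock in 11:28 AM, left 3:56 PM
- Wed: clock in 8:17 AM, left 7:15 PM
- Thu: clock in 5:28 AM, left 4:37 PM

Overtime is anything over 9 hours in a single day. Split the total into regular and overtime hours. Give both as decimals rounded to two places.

Mon: 6:54 AM–2:58 PM = 8 h 4 min
Tue: 11:28 AM–3:56 PM = 4 h 28 min
Wed: 8:17 AM–7:15 PM = 10 h 58 min
Thu: 5:28 AM–4:37 PM = 11 h 9 min
Mon reg 8 h 4 min / OT 0 h 0 min; Tue reg 4 h 28 min / OT 0 h 0 min; Wed reg 9 h 0 min / OT 1 h 58 min; Thu reg 9 h 0 min / OT 2 h 9 min.
Totals: regular 30 h 32 min, overtime 4 h 7 min.

Regular 30.53 hours, overtime 4.12 hours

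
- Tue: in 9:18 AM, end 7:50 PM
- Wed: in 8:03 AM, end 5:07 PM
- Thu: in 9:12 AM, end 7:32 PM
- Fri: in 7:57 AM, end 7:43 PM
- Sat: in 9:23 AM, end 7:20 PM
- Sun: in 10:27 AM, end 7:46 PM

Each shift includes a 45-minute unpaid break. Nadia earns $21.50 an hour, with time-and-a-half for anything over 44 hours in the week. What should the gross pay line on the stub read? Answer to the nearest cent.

$1348.05

Tue: 9:18 AM–7:50 PM = 10 h 32 min; less 45 min break → 9 h 47 min
Wed: 8:03 AM–5:07 PM = 9 h 4 min; less 45 min break → 8 h 19 min
Thu: 9:12 AM–7:32 PM = 10 h 20 min; less 45 min break → 9 h 35 min
Fri: 7:57 AM–7:43 PM = 11 h 46 min; less 45 min break → 11 h 1 min
Sat: 9:23 AM–7:20 PM = 9 h 57 min; less 45 min break → 9 h 12 min
Sun: 10:27 AM–7:46 PM = 9 h 19 min; less 45 min break → 8 h 34 min
Total worked: 56 h 28 min = 3388 min.
Regular 44 h 0 min = 2640 min at $21.50/h; overtime 12 h 28 min = 748 min at $32.25/h.
Pay = (2640 × $21.50 + 748 × $32.25) ÷ 60 = $1348.05.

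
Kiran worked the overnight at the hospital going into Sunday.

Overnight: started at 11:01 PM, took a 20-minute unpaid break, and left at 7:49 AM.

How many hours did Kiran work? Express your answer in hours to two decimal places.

Overnight: 11:01 PM → midnight = 0 h 59 min; midnight → 7:49 AM = 7 h 49 min; span 8 h 48 min; less 20 min break → 8 h 28 min

8.47 hours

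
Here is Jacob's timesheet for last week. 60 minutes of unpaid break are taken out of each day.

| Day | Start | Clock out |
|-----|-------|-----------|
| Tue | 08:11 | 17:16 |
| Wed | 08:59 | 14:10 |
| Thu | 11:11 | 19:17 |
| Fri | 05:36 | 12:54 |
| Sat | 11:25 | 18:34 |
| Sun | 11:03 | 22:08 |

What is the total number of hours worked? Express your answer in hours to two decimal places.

41.90 hours

Tue: 08:11–17:16 = 9 h 5 min; less 60 min break → 8 h 5 min
Wed: 08:59–14:10 = 5 h 11 min; less 60 min break → 4 h 11 min
Thu: 11:11–19:17 = 8 h 6 min; less 60 min break → 7 h 6 min
Fri: 05:36–12:54 = 7 h 18 min; less 60 min break → 6 h 18 min
Sat: 11:25–18:34 = 7 h 9 min; less 60 min break → 6 h 9 min
Sun: 11:03–22:08 = 11 h 5 min; less 60 min break → 10 h 5 min
Total: 8 h 5 min + 4 h 11 min + 7 h 6 min + 6 h 18 min + 6 h 9 min + 10 h 5 min = 41 h 54 min.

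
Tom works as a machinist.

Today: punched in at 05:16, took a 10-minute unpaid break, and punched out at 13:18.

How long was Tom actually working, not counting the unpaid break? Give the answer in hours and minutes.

Today: 05:16–13:18 = 8 h 2 min; less 10 min break → 7 h 52 min

7 h 52 min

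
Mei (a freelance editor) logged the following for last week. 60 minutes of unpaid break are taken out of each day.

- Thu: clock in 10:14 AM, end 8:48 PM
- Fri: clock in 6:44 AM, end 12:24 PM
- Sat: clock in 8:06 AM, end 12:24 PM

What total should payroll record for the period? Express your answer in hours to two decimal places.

17.53 hours

Thu: 10:14 AM–8:48 PM = 10 h 34 min; less 60 min break → 9 h 34 min
Fri: 6:44 AM–12:24 PM = 5 h 40 min; less 60 min break → 4 h 40 min
Sat: 8:06 AM–12:24 PM = 4 h 18 min; less 60 min break → 3 h 18 min
Total: 9 h 34 min + 4 h 40 min + 3 h 18 min = 17 h 32 min.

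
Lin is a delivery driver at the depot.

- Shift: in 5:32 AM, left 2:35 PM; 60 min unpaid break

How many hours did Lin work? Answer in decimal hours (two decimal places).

Shift: 5:32 AM–2:35 PM = 9 h 3 min; less 60 min break → 8 h 3 min

8.05 hours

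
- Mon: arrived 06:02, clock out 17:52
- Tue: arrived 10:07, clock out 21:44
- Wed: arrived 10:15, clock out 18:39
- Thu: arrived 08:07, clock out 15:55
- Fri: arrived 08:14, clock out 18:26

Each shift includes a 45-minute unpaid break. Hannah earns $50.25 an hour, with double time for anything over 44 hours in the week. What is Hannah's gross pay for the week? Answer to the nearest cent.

$2422.05

Mon: 06:02–17:52 = 11 h 50 min; less 45 min break → 11 h 5 min
Tue: 10:07–21:44 = 11 h 37 min; less 45 min break → 10 h 52 min
Wed: 10:15–18:39 = 8 h 24 min; less 45 min break → 7 h 39 min
Thu: 08:07–15:55 = 7 h 48 min; less 45 min break → 7 h 3 min
Fri: 08:14–18:26 = 10 h 12 min; less 45 min break → 9 h 27 min
Total worked: 46 h 6 min = 2766 min.
Regular 44 h 0 min = 2640 min at $50.25/h; overtime 2 h 6 min = 126 min at $100.50/h.
Pay = (2640 × $50.25 + 126 × $100.50) ÷ 60 = $2422.05.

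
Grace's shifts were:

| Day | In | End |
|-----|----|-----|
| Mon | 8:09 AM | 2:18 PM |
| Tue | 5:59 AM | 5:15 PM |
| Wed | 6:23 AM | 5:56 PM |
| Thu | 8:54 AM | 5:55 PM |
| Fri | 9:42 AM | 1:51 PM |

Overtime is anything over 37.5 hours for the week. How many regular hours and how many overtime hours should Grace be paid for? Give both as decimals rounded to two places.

Regular 37.50 hours, overtime 4.63 hours

Mon: 8:09 AM–2:18 PM = 6 h 9 min
Tue: 5:59 AM–5:15 PM = 11 h 16 min
Wed: 6:23 AM–5:56 PM = 11 h 33 min
Thu: 8:54 AM–5:55 PM = 9 h 1 min
Fri: 9:42 AM–1:51 PM = 4 h 9 min
Total worked: 42 h 8 min = 42.13 h.
Threshold 37.5 h → overtime 4 h 38 min, regular 37 h 30 min.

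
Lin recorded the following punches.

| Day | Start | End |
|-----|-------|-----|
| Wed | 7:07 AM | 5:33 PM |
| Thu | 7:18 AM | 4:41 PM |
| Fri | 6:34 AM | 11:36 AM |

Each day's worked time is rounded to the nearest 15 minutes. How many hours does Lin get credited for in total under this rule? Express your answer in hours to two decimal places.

Wed: 7:07 AM–5:33 PM = 10 h 26 min → rounds to 10 h 30 min
Thu: 7:18 AM–4:41 PM = 9 h 23 min → rounds to 9 h 30 min
Fri: 6:34 AM–11:36 AM = 5 h 2 min → rounds to 5 h 0 min
Total credited: 25 h 0 min.

25.00 hours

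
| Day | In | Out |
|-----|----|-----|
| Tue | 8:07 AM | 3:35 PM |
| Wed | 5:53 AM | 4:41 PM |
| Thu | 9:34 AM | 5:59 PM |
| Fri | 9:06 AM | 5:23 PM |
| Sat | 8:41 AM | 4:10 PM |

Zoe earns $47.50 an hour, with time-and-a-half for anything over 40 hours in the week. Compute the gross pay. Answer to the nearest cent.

$2074.56

Tue: 8:07 AM–3:35 PM = 7 h 28 min
Wed: 5:53 AM–4:41 PM = 10 h 48 min
Thu: 9:34 AM–5:59 PM = 8 h 25 min
Fri: 9:06 AM–5:23 PM = 8 h 17 min
Sat: 8:41 AM–4:10 PM = 7 h 29 min
Total worked: 42 h 27 min = 2547 min.
Regular 40 h 0 min = 2400 min at $47.50/h; overtime 2 h 27 min = 147 min at $71.25/h.
Pay = (2400 × $47.50 + 147 × $71.25) ÷ 60 = $2074.56.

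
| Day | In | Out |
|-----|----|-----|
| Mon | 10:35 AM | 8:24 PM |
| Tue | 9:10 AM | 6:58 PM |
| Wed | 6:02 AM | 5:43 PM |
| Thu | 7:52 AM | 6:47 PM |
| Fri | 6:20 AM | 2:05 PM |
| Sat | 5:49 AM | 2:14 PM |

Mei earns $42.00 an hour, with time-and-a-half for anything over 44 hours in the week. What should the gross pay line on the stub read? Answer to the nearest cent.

$2754.15

Mon: 10:35 AM–8:24 PM = 9 h 49 min
Tue: 9:10 AM–6:58 PM = 9 h 48 min
Wed: 6:02 AM–5:43 PM = 11 h 41 min
Thu: 7:52 AM–6:47 PM = 10 h 55 min
Fri: 6:20 AM–2:05 PM = 7 h 45 min
Sat: 5:49 AM–2:14 PM = 8 h 25 min
Total worked: 58 h 23 min = 3503 min.
Regular 44 h 0 min = 2640 min at $42.00/h; overtime 14 h 23 min = 863 min at $63.00/h.
Pay = (2640 × $42.00 + 863 × $63.00) ÷ 60 = $2754.15.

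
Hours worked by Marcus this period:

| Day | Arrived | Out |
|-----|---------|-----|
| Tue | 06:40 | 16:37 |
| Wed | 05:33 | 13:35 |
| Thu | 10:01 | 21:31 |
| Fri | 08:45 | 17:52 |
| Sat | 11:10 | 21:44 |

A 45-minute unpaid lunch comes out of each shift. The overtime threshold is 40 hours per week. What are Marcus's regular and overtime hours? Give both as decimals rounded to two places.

Tue: 06:40–16:37 = 9 h 57 min; less 45 min break → 9 h 12 min
Wed: 05:33–13:35 = 8 h 2 min; less 45 min break → 7 h 17 min
Thu: 10:01–21:31 = 11 h 30 min; less 45 min break → 10 h 45 min
Fri: 08:45–17:52 = 9 h 7 min; less 45 min break → 8 h 22 min
Sat: 11:10–21:44 = 10 h 34 min; less 45 min break → 9 h 49 min
Total worked: 45 h 25 min = 45.42 h.
Threshold 40 h → overtime 5 h 25 min, regular 40 h 0 min.

Regular 40.00 hours, overtime 5.42 hours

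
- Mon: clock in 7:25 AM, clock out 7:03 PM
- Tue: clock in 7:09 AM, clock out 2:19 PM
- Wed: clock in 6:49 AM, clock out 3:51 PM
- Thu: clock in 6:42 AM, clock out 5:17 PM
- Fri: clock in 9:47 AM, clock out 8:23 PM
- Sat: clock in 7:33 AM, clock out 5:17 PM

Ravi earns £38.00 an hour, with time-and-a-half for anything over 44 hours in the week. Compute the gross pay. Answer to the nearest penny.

£2512.75

Mon: 7:25 AM–7:03 PM = 11 h 38 min
Tue: 7:09 AM–2:19 PM = 7 h 10 min
Wed: 6:49 AM–3:51 PM = 9 h 2 min
Thu: 6:42 AM–5:17 PM = 10 h 35 min
Fri: 9:47 AM–8:23 PM = 10 h 36 min
Sat: 7:33 AM–5:17 PM = 9 h 44 min
Total worked: 58 h 45 min = 3525 min.
Regular 44 h 0 min = 2640 min at £38.00/h; overtime 14 h 45 min = 885 min at £57.00/h.
Pay = (2640 × £38.00 + 885 × £57.00) ÷ 60 = £2512.75.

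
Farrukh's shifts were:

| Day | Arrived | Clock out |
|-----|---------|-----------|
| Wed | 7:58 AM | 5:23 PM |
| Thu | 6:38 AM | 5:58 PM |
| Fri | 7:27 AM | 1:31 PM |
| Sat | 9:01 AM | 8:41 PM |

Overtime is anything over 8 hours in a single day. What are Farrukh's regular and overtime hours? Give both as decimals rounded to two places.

Regular 30.07 hours, overtime 8.42 hours

Wed: 7:58 AM–5:23 PM = 9 h 25 min
Thu: 6:38 AM–5:58 PM = 11 h 20 min
Fri: 7:27 AM–1:31 PM = 6 h 4 min
Sat: 9:01 AM–8:41 PM = 11 h 40 min
Wed reg 8 h 0 min / OT 1 h 25 min; Thu reg 8 h 0 min / OT 3 h 20 min; Fri reg 6 h 4 min / OT 0 h 0 min; Sat reg 8 h 0 min / OT 3 h 40 min.
Totals: regular 30 h 4 min, overtime 8 h 25 min.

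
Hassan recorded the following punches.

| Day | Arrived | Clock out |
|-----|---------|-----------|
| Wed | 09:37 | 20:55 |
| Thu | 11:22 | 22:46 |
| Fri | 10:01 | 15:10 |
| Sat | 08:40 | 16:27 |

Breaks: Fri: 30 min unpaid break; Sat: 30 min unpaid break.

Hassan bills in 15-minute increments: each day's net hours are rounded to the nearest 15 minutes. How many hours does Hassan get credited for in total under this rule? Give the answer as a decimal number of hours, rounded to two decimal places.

34.75 hours

Wed: 09:37–20:55 = 11 h 18 min → rounds to 11 h 15 min
Thu: 11:22–22:46 = 11 h 24 min → rounds to 11 h 30 min
Fri: 10:01–15:10 = 5 h 9 min − 30 min = 4 h 39 min → rounds to 4 h 45 min
Sat: 08:40–16:27 = 7 h 47 min − 30 min = 7 h 17 min → rounds to 7 h 15 min
Total credited: 34 h 45 min.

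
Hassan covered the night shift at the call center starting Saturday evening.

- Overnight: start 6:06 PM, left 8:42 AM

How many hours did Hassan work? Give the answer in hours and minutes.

Overnight: 6:06 PM → midnight = 5 h 54 min; midnight → 8:42 AM = 8 h 42 min; span 14 h 36 min

14 h 36 min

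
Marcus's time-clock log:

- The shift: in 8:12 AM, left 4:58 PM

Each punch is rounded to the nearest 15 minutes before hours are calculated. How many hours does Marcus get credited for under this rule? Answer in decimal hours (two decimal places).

The shift: in 8:12 AM→8:15 AM, out 4:58 PM→5:00 PM; 8 h 45 min

8.75 hours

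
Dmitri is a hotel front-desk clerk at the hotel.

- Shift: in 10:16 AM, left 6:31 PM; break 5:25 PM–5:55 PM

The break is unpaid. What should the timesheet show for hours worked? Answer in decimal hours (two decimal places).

7.75 hours

Shift: 10:16 AM–6:31 PM = 8 h 15 min; less 30 min break → 7 h 45 min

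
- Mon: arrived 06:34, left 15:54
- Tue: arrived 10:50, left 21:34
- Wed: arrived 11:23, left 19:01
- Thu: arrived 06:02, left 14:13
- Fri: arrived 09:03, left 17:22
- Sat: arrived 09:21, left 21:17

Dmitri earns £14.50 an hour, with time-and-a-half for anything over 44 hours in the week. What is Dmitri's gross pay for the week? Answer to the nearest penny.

Mon: 06:34–15:54 = 9 h 20 min
Tue: 10:50–21:34 = 10 h 44 min
Wed: 11:23–19:01 = 7 h 38 min
Thu: 06:02–14:13 = 8 h 11 min
Fri: 09:03–17:22 = 8 h 19 min
Sat: 09:21–21:17 = 11 h 56 min
Total worked: 56 h 8 min = 3368 min.
Regular 44 h 0 min = 2640 min at £14.50/h; overtime 12 h 8 min = 728 min at £21.75/h.
Pay = (2640 × £14.50 + 728 × £21.75) ÷ 60 = £901.90.

£901.90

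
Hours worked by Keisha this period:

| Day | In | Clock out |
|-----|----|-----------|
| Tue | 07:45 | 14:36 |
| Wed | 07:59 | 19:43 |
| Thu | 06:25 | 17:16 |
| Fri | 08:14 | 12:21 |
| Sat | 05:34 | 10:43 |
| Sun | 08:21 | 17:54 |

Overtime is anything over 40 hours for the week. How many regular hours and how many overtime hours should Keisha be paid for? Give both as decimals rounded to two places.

Tue: 07:45–14:36 = 6 h 51 min
Wed: 07:59–19:43 = 11 h 44 min
Thu: 06:25–17:16 = 10 h 51 min
Fri: 08:14–12:21 = 4 h 7 min
Sat: 05:34–10:43 = 5 h 9 min
Sun: 08:21–17:54 = 9 h 33 min
Total worked: 48 h 15 min = 48.25 h.
Threshold 40 h → overtime 8 h 15 min, regular 40 h 0 min.

Regular 40.00 hours, overtime 8.25 hours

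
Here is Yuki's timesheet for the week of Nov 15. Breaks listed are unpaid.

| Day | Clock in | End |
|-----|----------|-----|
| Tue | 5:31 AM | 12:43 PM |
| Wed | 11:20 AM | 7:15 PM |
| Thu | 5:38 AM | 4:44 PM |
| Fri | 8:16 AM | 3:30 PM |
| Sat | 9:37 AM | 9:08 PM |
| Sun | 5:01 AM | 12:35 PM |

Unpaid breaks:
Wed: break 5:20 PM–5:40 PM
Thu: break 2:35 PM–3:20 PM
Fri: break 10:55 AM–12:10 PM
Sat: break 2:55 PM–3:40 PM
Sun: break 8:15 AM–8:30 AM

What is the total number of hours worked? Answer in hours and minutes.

49 h 12 min

Tue: 5:31 AM–12:43 PM = 7 h 12 min
Wed: 11:20 AM–7:15 PM = 7 h 55 min; less 20 min break → 7 h 35 min
Thu: 5:38 AM–4:44 PM = 11 h 6 min; less 45 min break → 10 h 21 min
Fri: 8:16 AM–3:30 PM = 7 h 14 min; less 75 min break → 5 h 59 min
Sat: 9:37 AM–9:08 PM = 11 h 31 min; less 45 min break → 10 h 46 min
Sun: 5:01 AM–12:35 PM = 7 h 34 min; less 15 min break → 7 h 19 min
Total: 7 h 12 min + 7 h 35 min + 10 h 21 min + 5 h 59 min + 10 h 46 min + 7 h 19 min = 49 h 12 min.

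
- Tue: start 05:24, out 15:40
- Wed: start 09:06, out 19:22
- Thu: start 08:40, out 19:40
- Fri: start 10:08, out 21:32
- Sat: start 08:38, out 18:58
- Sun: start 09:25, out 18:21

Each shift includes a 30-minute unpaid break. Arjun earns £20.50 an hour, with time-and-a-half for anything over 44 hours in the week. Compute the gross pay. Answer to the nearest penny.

Tue: 05:24–15:40 = 10 h 16 min; less 30 min break → 9 h 46 min
Wed: 09:06–19:22 = 10 h 16 min; less 30 min break → 9 h 46 min
Thu: 08:40–19:40 = 11 h 0 min; less 30 min break → 10 h 30 min
Fri: 10:08–21:32 = 11 h 24 min; less 30 min break → 10 h 54 min
Sat: 08:38–18:58 = 10 h 20 min; less 30 min break → 9 h 50 min
Sun: 09:25–18:21 = 8 h 56 min; less 30 min break → 8 h 26 min
Total worked: 59 h 12 min = 3552 min.
Regular 44 h 0 min = 2640 min at £20.50/h; overtime 15 h 12 min = 912 min at £30.75/h.
Pay = (2640 × £20.50 + 912 × £30.75) ÷ 60 = £1369.40.

£1369.40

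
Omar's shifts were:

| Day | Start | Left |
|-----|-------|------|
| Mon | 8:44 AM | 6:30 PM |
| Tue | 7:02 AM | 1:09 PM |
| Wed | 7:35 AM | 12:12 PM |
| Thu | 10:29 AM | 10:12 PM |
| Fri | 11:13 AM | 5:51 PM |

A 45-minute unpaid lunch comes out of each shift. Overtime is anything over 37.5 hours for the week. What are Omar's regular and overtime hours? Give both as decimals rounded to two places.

Mon: 8:44 AM–6:30 PM = 9 h 46 min; less 45 min break → 9 h 1 min
Tue: 7:02 AM–1:09 PM = 6 h 7 min; less 45 min break → 5 h 22 min
Wed: 7:35 AM–12:12 PM = 4 h 37 min; less 45 min break → 3 h 52 min
Thu: 10:29 AM–10:12 PM = 11 h 43 min; less 45 min break → 10 h 58 min
Fri: 11:13 AM–5:51 PM = 6 h 38 min; less 45 min break → 5 h 53 min
Total worked: 35 h 6 min = 35.10 h.
Threshold 37.5 h → overtime 0 h 0 min, regular 35 h 6 min.

Regular 35.10 hours, overtime 0.00 hours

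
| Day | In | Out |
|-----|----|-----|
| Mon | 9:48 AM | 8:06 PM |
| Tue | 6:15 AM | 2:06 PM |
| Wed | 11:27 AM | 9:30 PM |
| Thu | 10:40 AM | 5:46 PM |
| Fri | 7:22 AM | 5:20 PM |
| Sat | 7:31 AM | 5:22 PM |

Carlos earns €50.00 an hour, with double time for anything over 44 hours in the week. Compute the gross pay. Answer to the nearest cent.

Mon: 9:48 AM–8:06 PM = 10 h 18 min
Tue: 6:15 AM–2:06 PM = 7 h 51 min
Wed: 11:27 AM–9:30 PM = 10 h 3 min
Thu: 10:40 AM–5:46 PM = 7 h 6 min
Fri: 7:22 AM–5:20 PM = 9 h 58 min
Sat: 7:31 AM–5:22 PM = 9 h 51 min
Total worked: 55 h 7 min = 3307 min.
Regular 44 h 0 min = 2640 min at €50.00/h; overtime 11 h 7 min = 667 min at €100.00/h.
Pay = (2640 × €50.00 + 667 × €100.00) ÷ 60 = €3311.67.

€3311.67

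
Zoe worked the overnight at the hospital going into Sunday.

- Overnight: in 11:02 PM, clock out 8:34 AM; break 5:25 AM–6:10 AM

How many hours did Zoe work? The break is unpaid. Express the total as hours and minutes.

Overnight: 11:02 PM → midnight = 0 h 58 min; midnight → 8:34 AM = 8 h 34 min; span 9 h 32 min; less 45 min break → 8 h 47 min

8 h 47 min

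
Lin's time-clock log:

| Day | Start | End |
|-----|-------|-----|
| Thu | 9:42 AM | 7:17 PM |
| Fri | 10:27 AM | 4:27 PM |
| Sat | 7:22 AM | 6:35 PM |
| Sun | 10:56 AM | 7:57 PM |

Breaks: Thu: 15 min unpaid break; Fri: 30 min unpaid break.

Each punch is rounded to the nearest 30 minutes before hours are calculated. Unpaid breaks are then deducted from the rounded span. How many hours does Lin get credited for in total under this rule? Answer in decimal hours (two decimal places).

35.25 hours

Thu: in 9:42 AM→9:30 AM, out 7:17 PM→7:30 PM; 10 h 0 min − 15 min = 9 h 45 min
Fri: in 10:27 AM→10:30 AM, out 4:27 PM→4:30 PM; 6 h 0 min − 30 min = 5 h 30 min
Sat: in 7:22 AM→7:30 AM, out 6:35 PM→6:30 PM; 11 h 0 min
Sun: in 10:56 AM→11:00 AM, out 7:57 PM→8:00 PM; 9 h 0 min
Total credited: 35 h 15 min.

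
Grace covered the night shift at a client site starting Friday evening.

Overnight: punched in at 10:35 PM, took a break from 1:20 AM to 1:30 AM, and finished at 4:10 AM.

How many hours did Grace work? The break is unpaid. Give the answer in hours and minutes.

5 h 25 min

Overnight: 10:35 PM → midnight = 1 h 25 min; midnight → 4:10 AM = 4 h 10 min; span 5 h 35 min; less 10 min break → 5 h 25 min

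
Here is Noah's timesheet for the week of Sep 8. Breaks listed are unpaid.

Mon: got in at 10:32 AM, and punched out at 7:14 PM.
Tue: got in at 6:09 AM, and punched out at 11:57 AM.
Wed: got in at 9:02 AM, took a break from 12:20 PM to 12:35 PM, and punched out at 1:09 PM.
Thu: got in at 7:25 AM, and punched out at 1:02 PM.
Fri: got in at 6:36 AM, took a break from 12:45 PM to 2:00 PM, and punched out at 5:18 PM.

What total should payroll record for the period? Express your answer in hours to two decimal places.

Mon: 10:32 AM–7:14 PM = 8 h 42 min
Tue: 6:09 AM–11:57 AM = 5 h 48 min
Wed: 9:02 AM–1:09 PM = 4 h 7 min; less 15 min break → 3 h 52 min
Thu: 7:25 AM–1:02 PM = 5 h 37 min
Fri: 6:36 AM–5:18 PM = 10 h 42 min; less 75 min break → 9 h 27 min
Total: 8 h 42 min + 5 h 48 min + 3 h 52 min + 5 h 37 min + 9 h 27 min = 33 h 26 min.

33.43 hours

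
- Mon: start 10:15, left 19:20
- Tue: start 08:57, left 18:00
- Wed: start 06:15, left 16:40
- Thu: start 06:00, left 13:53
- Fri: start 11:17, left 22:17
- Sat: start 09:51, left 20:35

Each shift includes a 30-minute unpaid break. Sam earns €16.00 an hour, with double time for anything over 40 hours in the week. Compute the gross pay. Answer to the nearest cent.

€1125.33

Mon: 10:15–19:20 = 9 h 5 min; less 30 min break → 8 h 35 min
Tue: 08:57–18:00 = 9 h 3 min; less 30 min break → 8 h 33 min
Wed: 06:15–16:40 = 10 h 25 min; less 30 min break → 9 h 55 min
Thu: 06:00–13:53 = 7 h 53 min; less 30 min break → 7 h 23 min
Fri: 11:17–22:17 = 11 h 0 min; less 30 min break → 10 h 30 min
Sat: 09:51–20:35 = 10 h 44 min; less 30 min break → 10 h 14 min
Total worked: 55 h 10 min = 3310 min.
Regular 40 h 0 min = 2400 min at €16.00/h; overtime 15 h 10 min = 910 min at €32.00/h.
Pay = (2400 × €16.00 + 910 × €32.00) ÷ 60 = €1125.33.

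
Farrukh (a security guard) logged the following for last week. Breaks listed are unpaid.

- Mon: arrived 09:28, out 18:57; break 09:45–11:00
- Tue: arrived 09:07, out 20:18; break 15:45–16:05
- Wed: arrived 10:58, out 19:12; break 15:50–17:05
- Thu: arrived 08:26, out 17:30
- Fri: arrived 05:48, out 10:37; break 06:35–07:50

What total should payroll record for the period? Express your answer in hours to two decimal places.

Mon: 09:28–18:57 = 9 h 29 min; less 75 min break → 8 h 14 min
Tue: 09:07–20:18 = 11 h 11 min; less 20 min break → 10 h 51 min
Wed: 10:58–19:12 = 8 h 14 min; less 75 min break → 6 h 59 min
Thu: 08:26–17:30 = 9 h 4 min
Fri: 05:48–10:37 = 4 h 49 min; less 75 min break → 3 h 34 min
Total: 8 h 14 min + 10 h 51 min + 6 h 59 min + 9 h 4 min + 3 h 34 min = 38 h 42 min.

38.70 hours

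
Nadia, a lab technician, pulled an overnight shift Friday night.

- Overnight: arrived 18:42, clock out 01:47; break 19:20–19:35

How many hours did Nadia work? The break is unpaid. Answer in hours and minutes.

6 h 50 min

Overnight: 18:42 → midnight = 5 h 18 min; midnight → 01:47 = 1 h 47 min; span 7 h 5 min; less 15 min break → 6 h 50 min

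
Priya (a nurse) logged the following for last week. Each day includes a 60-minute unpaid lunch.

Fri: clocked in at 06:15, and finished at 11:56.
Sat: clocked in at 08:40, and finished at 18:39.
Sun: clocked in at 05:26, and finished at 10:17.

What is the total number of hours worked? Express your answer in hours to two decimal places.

17.52 hours

Fri: 06:15–11:56 = 5 h 41 min; less 60 min break → 4 h 41 min
Sat: 08:40–18:39 = 9 h 59 min; less 60 min break → 8 h 59 min
Sun: 05:26–10:17 = 4 h 51 min; less 60 min break → 3 h 51 min
Total: 4 h 41 min + 8 h 59 min + 3 h 51 min = 17 h 31 min.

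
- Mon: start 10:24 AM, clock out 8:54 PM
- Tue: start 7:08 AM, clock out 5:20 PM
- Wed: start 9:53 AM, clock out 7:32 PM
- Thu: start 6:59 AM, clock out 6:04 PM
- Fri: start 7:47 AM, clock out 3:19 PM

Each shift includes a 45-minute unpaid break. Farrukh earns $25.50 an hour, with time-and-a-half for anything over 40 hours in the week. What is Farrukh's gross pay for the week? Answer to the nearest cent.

Mon: 10:24 AM–8:54 PM = 10 h 30 min; less 45 min break → 9 h 45 min
Tue: 7:08 AM–5:20 PM = 10 h 12 min; less 45 min break → 9 h 27 min
Wed: 9:53 AM–7:32 PM = 9 h 39 min; less 45 min break → 8 h 54 min
Thu: 6:59 AM–6:04 PM = 11 h 5 min; less 45 min break → 10 h 20 min
Fri: 7:47 AM–3:19 PM = 7 h 32 min; less 45 min break → 6 h 47 min
Total worked: 45 h 13 min = 2713 min.
Regular 40 h 0 min = 2400 min at $25.50/h; overtime 5 h 13 min = 313 min at $38.25/h.
Pay = (2400 × $25.50 + 313 × $38.25) ÷ 60 = $1219.54.

$1219.54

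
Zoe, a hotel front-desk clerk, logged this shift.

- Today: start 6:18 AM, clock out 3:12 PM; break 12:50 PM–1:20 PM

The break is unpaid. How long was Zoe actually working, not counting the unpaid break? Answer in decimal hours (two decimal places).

8.40 hours

Today: 6:18 AM–3:12 PM = 8 h 54 min; less 30 min break → 8 h 24 min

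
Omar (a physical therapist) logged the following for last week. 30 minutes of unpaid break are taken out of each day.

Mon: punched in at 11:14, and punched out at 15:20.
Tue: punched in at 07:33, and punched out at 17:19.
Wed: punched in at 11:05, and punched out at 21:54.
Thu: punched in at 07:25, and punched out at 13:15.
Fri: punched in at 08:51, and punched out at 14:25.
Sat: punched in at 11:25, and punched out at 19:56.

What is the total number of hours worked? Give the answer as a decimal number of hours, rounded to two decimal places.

41.60 hours

Mon: 11:14–15:20 = 4 h 6 min; less 30 min break → 3 h 36 min
Tue: 07:33–17:19 = 9 h 46 min; less 30 min break → 9 h 16 min
Wed: 11:05–21:54 = 10 h 49 min; less 30 min break → 10 h 19 min
Thu: 07:25–13:15 = 5 h 50 min; less 30 min break → 5 h 20 min
Fri: 08:51–14:25 = 5 h 34 min; less 30 min break → 5 h 4 min
Sat: 11:25–19:56 = 8 h 31 min; less 30 min break → 8 h 1 min
Total: 3 h 36 min + 9 h 16 min + 10 h 19 min + 5 h 20 min + 5 h 4 min + 8 h 1 min = 41 h 36 min.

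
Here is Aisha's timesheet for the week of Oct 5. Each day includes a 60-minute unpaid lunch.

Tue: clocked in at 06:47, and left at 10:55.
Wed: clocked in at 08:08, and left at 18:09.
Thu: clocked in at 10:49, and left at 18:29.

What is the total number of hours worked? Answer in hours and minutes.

18 h 49 min

Tue: 06:47–10:55 = 4 h 8 min; less 60 min break → 3 h 8 min
Wed: 08:08–18:09 = 10 h 1 min; less 60 min break → 9 h 1 min
Thu: 10:49–18:29 = 7 h 40 min; less 60 min break → 6 h 40 min
Total: 3 h 8 min + 9 h 1 min + 6 h 40 min = 18 h 49 min.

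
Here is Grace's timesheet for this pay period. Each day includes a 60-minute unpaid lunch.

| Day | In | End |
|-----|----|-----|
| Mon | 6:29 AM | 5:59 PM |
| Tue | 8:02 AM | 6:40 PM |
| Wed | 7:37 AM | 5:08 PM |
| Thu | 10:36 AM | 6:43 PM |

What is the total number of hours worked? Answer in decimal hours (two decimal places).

35.77 hours

Mon: 6:29 AM–5:59 PM = 11 h 30 min; less 60 min break → 10 h 30 min
Tue: 8:02 AM–6:40 PM = 10 h 38 min; less 60 min break → 9 h 38 min
Wed: 7:37 AM–5:08 PM = 9 h 31 min; less 60 min break → 8 h 31 min
Thu: 10:36 AM–6:43 PM = 8 h 7 min; less 60 min break → 7 h 7 min
Total: 10 h 30 min + 9 h 38 min + 8 h 31 min + 7 h 7 min = 35 h 46 min.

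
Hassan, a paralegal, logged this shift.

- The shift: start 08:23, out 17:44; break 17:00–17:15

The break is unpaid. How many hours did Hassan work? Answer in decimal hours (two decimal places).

9.10 hours

The shift: 08:23–17:44 = 9 h 21 min; less 15 min break → 9 h 6 min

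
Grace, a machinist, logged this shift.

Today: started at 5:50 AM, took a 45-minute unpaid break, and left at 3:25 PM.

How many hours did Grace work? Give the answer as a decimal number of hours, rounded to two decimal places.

8.83 hours

Today: 5:50 AM–3:25 PM = 9 h 35 min; less 45 min break → 8 h 50 min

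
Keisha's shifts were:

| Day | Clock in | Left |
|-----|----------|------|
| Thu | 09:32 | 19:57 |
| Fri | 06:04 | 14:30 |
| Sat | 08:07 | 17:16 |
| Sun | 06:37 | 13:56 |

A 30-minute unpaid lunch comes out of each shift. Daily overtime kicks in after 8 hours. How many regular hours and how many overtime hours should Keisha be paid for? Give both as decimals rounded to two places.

Regular 30.75 hours, overtime 2.57 hours

Thu: 09:32–19:57 = 10 h 25 min; less 30 min break → 9 h 55 min
Fri: 06:04–14:30 = 8 h 26 min; less 30 min break → 7 h 56 min
Sat: 08:07–17:16 = 9 h 9 min; less 30 min break → 8 h 39 min
Sun: 06:37–13:56 = 7 h 19 min; less 30 min break → 6 h 49 min
Thu reg 8 h 0 min / OT 1 h 55 min; Fri reg 7 h 56 min / OT 0 h 0 min; Sat reg 8 h 0 min / OT 0 h 39 min; Sun reg 6 h 49 min / OT 0 h 0 min.
Totals: regular 30 h 45 min, overtime 2 h 34 min.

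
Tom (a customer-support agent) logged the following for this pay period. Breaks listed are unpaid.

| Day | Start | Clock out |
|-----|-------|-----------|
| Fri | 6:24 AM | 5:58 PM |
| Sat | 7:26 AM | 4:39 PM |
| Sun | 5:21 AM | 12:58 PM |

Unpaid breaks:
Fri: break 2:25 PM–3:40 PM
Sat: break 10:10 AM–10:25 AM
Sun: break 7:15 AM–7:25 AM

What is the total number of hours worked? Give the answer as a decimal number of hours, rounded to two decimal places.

Fri: 6:24 AM–5:58 PM = 11 h 34 min; less 75 min break → 10 h 19 min
Sat: 7:26 AM–4:39 PM = 9 h 13 min; less 15 min break → 8 h 58 min
Sun: 5:21 AM–12:58 PM = 7 h 37 min; less 10 min break → 7 h 27 min
Total: 10 h 19 min + 8 h 58 min + 7 h 27 min = 26 h 44 min.

26.73 hours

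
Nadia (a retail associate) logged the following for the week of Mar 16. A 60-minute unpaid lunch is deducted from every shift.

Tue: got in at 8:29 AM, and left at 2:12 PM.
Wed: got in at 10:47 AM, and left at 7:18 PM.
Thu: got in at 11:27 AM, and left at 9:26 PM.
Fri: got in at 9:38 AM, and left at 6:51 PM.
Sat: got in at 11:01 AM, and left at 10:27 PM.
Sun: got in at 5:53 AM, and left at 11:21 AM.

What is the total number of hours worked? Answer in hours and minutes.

44 h 20 min

Tue: 8:29 AM–2:12 PM = 5 h 43 min; less 60 min break → 4 h 43 min
Wed: 10:47 AM–7:18 PM = 8 h 31 min; less 60 min break → 7 h 31 min
Thu: 11:27 AM–9:26 PM = 9 h 59 min; less 60 min break → 8 h 59 min
Fri: 9:38 AM–6:51 PM = 9 h 13 min; less 60 min break → 8 h 13 min
Sat: 11:01 AM–10:27 PM = 11 h 26 min; less 60 min break → 10 h 26 min
Sun: 5:53 AM–11:21 AM = 5 h 28 min; less 60 min break → 4 h 28 min
Total: 4 h 43 min + 7 h 31 min + 8 h 59 min + 8 h 13 min + 10 h 26 min + 4 h 28 min = 44 h 20 min.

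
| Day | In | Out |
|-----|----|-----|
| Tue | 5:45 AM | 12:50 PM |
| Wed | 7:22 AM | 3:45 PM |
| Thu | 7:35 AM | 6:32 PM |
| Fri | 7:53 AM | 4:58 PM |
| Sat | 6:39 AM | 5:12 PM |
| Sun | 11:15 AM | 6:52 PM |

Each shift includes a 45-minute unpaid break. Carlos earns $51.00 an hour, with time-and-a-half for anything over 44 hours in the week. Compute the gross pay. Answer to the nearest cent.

$2639.25

Tue: 5:45 AM–12:50 PM = 7 h 5 min; less 45 min break → 6 h 20 min
Wed: 7:22 AM–3:45 PM = 8 h 23 min; less 45 min break → 7 h 38 min
Thu: 7:35 AM–6:32 PM = 10 h 57 min; less 45 min break → 10 h 12 min
Fri: 7:53 AM–4:58 PM = 9 h 5 min; less 45 min break → 8 h 20 min
Sat: 6:39 AM–5:12 PM = 10 h 33 min; less 45 min break → 9 h 48 min
Sun: 11:15 AM–6:52 PM = 7 h 37 min; less 45 min break → 6 h 52 min
Total worked: 49 h 10 min = 2950 min.
Regular 44 h 0 min = 2640 min at $51.00/h; overtime 5 h 10 min = 310 min at $76.50/h.
Pay = (2640 × $51.00 + 310 × $76.50) ÷ 60 = $2639.25.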